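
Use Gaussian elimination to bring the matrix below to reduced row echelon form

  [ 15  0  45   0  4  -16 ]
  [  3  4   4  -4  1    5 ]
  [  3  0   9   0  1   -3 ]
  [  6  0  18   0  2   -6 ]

R1 := 1/15·R1
  [ 1  0   3   0  4/15  -16/15 ]
  [ 3  4   4  -4     1       5 ]
  [ 3  0   9   0     1      -3 ]
  [ 6  0  18   0     2      -6 ]
R2 := R2 − 3·R1
  [ 1  0   3   0  4/15  -16/15 ]
  [ 0  4  -5  -4   1/5    41/5 ]
  [ 3  0   9   0     1      -3 ]
  [ 6  0  18   0     2      -6 ]
R3 := R3 − 3·R1
  [ 1  0   3   0  4/15  -16/15 ]
  [ 0  4  -5  -4   1/5    41/5 ]
  [ 0  0   0   0   1/5     1/5 ]
  [ 6  0  18   0     2      -6 ]
R4 := R4 − 6·R1
  [ 1  0   3   0  4/15  -16/15 ]
  [ 0  4  -5  -4   1/5    41/5 ]
  [ 0  0   0   0   1/5     1/5 ]
  [ 0  0   0   0   2/5     2/5 ]
R2 := 1/4·R2
  [ 1  0     3   0  4/15  -16/15 ]
  [ 0  1  -5/4  -1  1/20   41/20 ]
  [ 0  0     0   0   1/5     1/5 ]
  [ 0  0     0   0   2/5     2/5 ]
R3 := 5·R3
  [ 1  0     3   0  4/15  -16/15 ]
  [ 0  1  -5/4  -1  1/20   41/20 ]
  [ 0  0     0   0     1       1 ]
  [ 0  0     0   0   2/5     2/5 ]
R4 := R4 − 2/5·R3
  [ 1  0     3   0  4/15  -16/15 ]
  [ 0  1  -5/4  -1  1/20   41/20 ]
  [ 0  0     0   0     1       1 ]
  [ 0  0     0   0     0       0 ]
R2 := R2 − 1/20·R3
  [ 1  0     3   0  4/15  -16/15 ]
  [ 0  1  -5/4  -1     0       2 ]
  [ 0  0     0   0     1       1 ]
  [ 0  0     0   0     0       0 ]
R1 := R1 − 4/15·R3
  [ 1  0     3   0  0  -4/3 ]
  [ 0  1  -5/4  -1  0     2 ]
  [ 0  0     0   0  1     1 ]
  [ 0  0     0   0  0     0 ]

[[1, 0, 3, 0, 0, -4/3], [0, 1, -5/4, -1, 0, 2], [0, 0, 0, 0, 1, 1], [0, 0, 0, 0, 0, 0]]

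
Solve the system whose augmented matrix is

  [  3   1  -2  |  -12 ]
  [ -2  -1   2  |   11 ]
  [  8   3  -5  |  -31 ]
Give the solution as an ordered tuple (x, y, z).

(-1, -1, 4)

Multiply R1 by 1/3.
  [  1  1/3  -2/3  |   -4 ]
  [ -2   -1     2  |   11 ]
  [  8    3    -5  |  -31 ]
Add 2 times R1 to R2.
  [ 1   1/3  -2/3  |   -4 ]
  [ 0  -1/3   2/3  |    3 ]
  [ 8     3    -5  |  -31 ]
Subtract 8 times R1 from R3.
  [ 1   1/3  -2/3  |  -4 ]
  [ 0  -1/3   2/3  |   3 ]
  [ 0   1/3   1/3  |   1 ]
Multiply R2 by -3.
  [ 1  1/3  -2/3  |  -4 ]
  [ 0    1    -2  |  -9 ]
  [ 0  1/3   1/3  |   1 ]
Subtract 1/3 times R2 from R3.
  [ 1  1/3  -2/3  |  -4 ]
  [ 0    1    -2  |  -9 ]
  [ 0    0     1  |   4 ]
Add 2 times R3 to R2.
  [ 1  1/3  -2/3  |  -4 ]
  [ 0    1     0  |  -1 ]
  [ 0    0     1  |   4 ]
Add 2/3 times R3 to R1.
  [ 1  1/3  0  |  -4/3 ]
  [ 0    1  0  |    -1 ]
  [ 0    0  1  |     4 ]
Subtract 1/3 times R2 from R1.
  [ 1  0  0  |  -1 ]
  [ 0  1  0  |  -1 ]
  [ 0  0  1  |   4 ]
Reading off the last column: x = -1, y = -1, z = 4.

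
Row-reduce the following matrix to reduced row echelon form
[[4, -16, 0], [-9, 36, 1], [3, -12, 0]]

r1 -> 1/4·r1
  [  1   -4  0 ]
  [ -9   36  1 ]
  [  3  -12  0 ]
r2 -> r2 + 9·r1
  [ 1   -4  0 ]
  [ 0    0  1 ]
  [ 3  -12  0 ]
r3 -> r3 − 3·r1
  [ 1  -4  0 ]
  [ 0   0  1 ]
  [ 0   0  0 ]

[[1, -4, 0], [0, 0, 1], [0, 0, 0]]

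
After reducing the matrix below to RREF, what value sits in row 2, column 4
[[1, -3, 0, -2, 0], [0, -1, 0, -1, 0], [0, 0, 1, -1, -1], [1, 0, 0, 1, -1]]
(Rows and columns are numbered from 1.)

1

ρ4 -> ρ4 − ρ1
  [ 1  -3  0  -2   0 ]
  [ 0  -1  0  -1   0 ]
  [ 0   0  1  -1  -1 ]
  [ 0   3  0   3  -1 ]
ρ2 -> -1·ρ2
  [ 1  -3  0  -2   0 ]
  [ 0   1  0   1   0 ]
  [ 0   0  1  -1  -1 ]
  [ 0   3  0   3  -1 ]
ρ4 -> ρ4 − 3·ρ2
  [ 1  -3  0  -2   0 ]
  [ 0   1  0   1   0 ]
  [ 0   0  1  -1  -1 ]
  [ 0   0  0   0  -1 ]
ρ4 -> -1·ρ4
  [ 1  -3  0  -2   0 ]
  [ 0   1  0   1   0 ]
  [ 0   0  1  -1  -1 ]
  [ 0   0  0   0   1 ]
ρ3 -> ρ3 + ρ4
  [ 1  -3  0  -2  0 ]
  [ 0   1  0   1  0 ]
  [ 0   0  1  -1  0 ]
  [ 0   0  0   0  1 ]
ρ1 -> ρ1 + 3·ρ2
  [ 1  0  0   1  0 ]
  [ 0  1  0   1  0 ]
  [ 0  0  1  -1  0 ]
  [ 0  0  0   0  1 ]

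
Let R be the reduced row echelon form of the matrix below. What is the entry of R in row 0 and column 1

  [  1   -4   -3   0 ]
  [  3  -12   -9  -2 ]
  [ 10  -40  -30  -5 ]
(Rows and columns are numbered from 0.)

R2 → R2 − 3·R1
  [  1   -4   -3   0 ]
  [  0    0    0  -2 ]
  [ 10  -40  -30  -5 ]
R3 → R3 − 10·R1
  [ 1  -4  -3   0 ]
  [ 0   0   0  -2 ]
  [ 0   0   0  -5 ]
R2 → -1/2·R2
  [ 1  -4  -3   0 ]
  [ 0   0   0   1 ]
  [ 0   0   0  -5 ]
R3 → R3 + 5·R2
  [ 1  -4  -3  0 ]
  [ 0   0   0  1 ]
  [ 0   0   0  0 ]

-4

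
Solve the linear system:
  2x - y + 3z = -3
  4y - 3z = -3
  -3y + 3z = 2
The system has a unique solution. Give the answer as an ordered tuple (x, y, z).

(-3/2, -1, -1/3)

Form the augmented matrix and row-reduce:
  [ 2  -1   3  |  -3 ]
  [ 0   4  -3  |  -3 ]
  [ 0  -3   3  |   2 ]
Multiply R1 by 1/2.
  [ 1  -1/2  3/2  |  -3/2 ]
  [ 0     4   -3  |    -3 ]
  [ 0    -3    3  |     2 ]
Multiply R2 by 1/4.
  [ 1  -1/2   3/2  |  -3/2 ]
  [ 0     1  -3/4  |  -3/4 ]
  [ 0    -3     3  |     2 ]
Add 3 times R2 to R3.
  [ 1  -1/2   3/2  |  -3/2 ]
  [ 0     1  -3/4  |  -3/4 ]
  [ 0     0   3/4  |  -1/4 ]
Multiply R3 by 4/3.
  [ 1  -1/2   3/2  |  -3/2 ]
  [ 0     1  -3/4  |  -3/4 ]
  [ 0     0     1  |  -1/3 ]
Add 3/4 times R3 to R2.
  [ 1  -1/2  3/2  |  -3/2 ]
  [ 0     1    0  |    -1 ]
  [ 0     0    1  |  -1/3 ]
Subtract 3/2 times R3 from R1.
  [ 1  -1/2  0  |    -1 ]
  [ 0     1  0  |    -1 ]
  [ 0     0  1  |  -1/3 ]
Add 1/2 times R2 to R1.
  [ 1  0  0  |  -3/2 ]
  [ 0  1  0  |    -1 ]
  [ 0  0  1  |  -1/3 ]
Reading off the last column: x = -3/2, y = -1, z = -1/3.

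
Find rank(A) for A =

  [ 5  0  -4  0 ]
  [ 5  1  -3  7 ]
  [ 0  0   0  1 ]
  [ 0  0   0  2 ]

rank = 3

Multiply r1 by 1/5.
  [ 1  0  -4/5  0 ]
  [ 5  1    -3  7 ]
  [ 0  0     0  1 ]
  [ 0  0     0  2 ]
Subtract 5 times r1 from r2.
  [ 1  0  -4/5  0 ]
  [ 0  1     1  7 ]
  [ 0  0     0  1 ]
  [ 0  0     0  2 ]
Subtract 2 times r3 from r4.
  [ 1  0  -4/5  0 ]
  [ 0  1     1  7 ]
  [ 0  0     0  1 ]
  [ 0  0     0  0 ]
Subtract 7 times r3 from r2.
  [ 1  0  -4/5  0 ]
  [ 0  1     1  0 ]
  [ 0  0     0  1 ]
  [ 0  0     0  0 ]
The reduced form has 3 nonzero rows.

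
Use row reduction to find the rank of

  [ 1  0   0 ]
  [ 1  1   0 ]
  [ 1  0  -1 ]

R2 -> R2 − R1
  [ 1  0   0 ]
  [ 0  1   0 ]
  [ 1  0  -1 ]
R3 -> R3 − R1
  [ 1  0   0 ]
  [ 0  1   0 ]
  [ 0  0  -1 ]
R3 -> -1·R3
  [ 1  0  0 ]
  [ 0  1  0 ]
  [ 0  0  1 ]
The reduced form has 3 nonzero rows.

rank = 3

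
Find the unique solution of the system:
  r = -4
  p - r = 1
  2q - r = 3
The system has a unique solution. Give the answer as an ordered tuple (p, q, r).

(-3, -1/2, -4)

Form the augmented matrix and row-reduce:
  [ 0  0   1  |  -4 ]
  [ 1  0  -1  |   1 ]
  [ 0  2  -1  |   3 ]
r1 <-> r2
  [ 1  0  -1  |   1 ]
  [ 0  0   1  |  -4 ]
  [ 0  2  -1  |   3 ]
r2 <-> r3
  [ 1  0  -1  |   1 ]
  [ 0  2  -1  |   3 ]
  [ 0  0   1  |  -4 ]
r2 := 1/2·r2
  [ 1  0    -1  |    1 ]
  [ 0  1  -1/2  |  3/2 ]
  [ 0  0     1  |   -4 ]
r2 := r2 + 1/2·r3
  [ 1  0  -1  |     1 ]
  [ 0  1   0  |  -1/2 ]
  [ 0  0   1  |    -4 ]
r1 := r1 + r3
  [ 1  0  0  |    -3 ]
  [ 0  1  0  |  -1/2 ]
  [ 0  0  1  |    -4 ]
Reading off the last column: p = -3, q = -1/2, r = -4.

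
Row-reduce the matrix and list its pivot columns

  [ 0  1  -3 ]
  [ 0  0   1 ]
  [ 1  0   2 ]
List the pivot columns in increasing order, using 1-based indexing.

1, 2, 3

Swap R1 and R3.
Swap R2 and R3.
Add 3 times R3 to R2.
Subtract 2 times R3 from R1.
Pivot columns are the columns containing a leading 1.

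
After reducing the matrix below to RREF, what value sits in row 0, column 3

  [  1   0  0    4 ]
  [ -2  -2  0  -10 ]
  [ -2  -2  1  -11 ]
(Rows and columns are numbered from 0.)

4

Add 2 times R1 to R2.
Add 2 times R1 to R3.
Multiply R2 by -1/2.
Add 2 times R2 to R3.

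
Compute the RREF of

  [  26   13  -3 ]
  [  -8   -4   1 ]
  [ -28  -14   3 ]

R1 → 1/26·R1
  [   1  1/2  -3/26 ]
  [  -8   -4      1 ]
  [ -28  -14      3 ]
R2 → R2 + 8·R1
  [   1  1/2  -3/26 ]
  [   0    0   1/13 ]
  [ -28  -14      3 ]
R3 → R3 + 28·R1
  [ 1  1/2  -3/26 ]
  [ 0    0   1/13 ]
  [ 0    0  -3/13 ]
R2 → 13·R2
  [ 1  1/2  -3/26 ]
  [ 0    0      1 ]
  [ 0    0  -3/13 ]
R3 → R3 + 3/13·R2
  [ 1  1/2  -3/26 ]
  [ 0    0      1 ]
  [ 0    0      0 ]
R1 → R1 + 3/26·R2
  [ 1  1/2  0 ]
  [ 0    0  1 ]
  [ 0    0  0 ]

[[1, 1/2, 0], [0, 0, 1], [0, 0, 0]]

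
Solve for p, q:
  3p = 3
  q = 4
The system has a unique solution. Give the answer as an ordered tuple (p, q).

(1, 4)

Form the augmented matrix and row-reduce:
  [ 3  0  |  3 ]
  [ 0  1  |  4 ]
Multiply R1 by 1/3.
Reading off the last column: p = 1, q = 4.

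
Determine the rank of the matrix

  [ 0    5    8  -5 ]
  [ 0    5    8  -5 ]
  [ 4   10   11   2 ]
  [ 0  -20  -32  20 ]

R1 ↔ R3
  [ 4   10   11   2 ]
  [ 0    5    8  -5 ]
  [ 0    5    8  -5 ]
  [ 0  -20  -32  20 ]
R1 ← 1/4·R1
  [ 1  5/2  11/4  1/2 ]
  [ 0    5     8   -5 ]
  [ 0    5     8   -5 ]
  [ 0  -20   -32   20 ]
R2 ← 1/5·R2
  [ 1  5/2  11/4  1/2 ]
  [ 0    1   8/5   -1 ]
  [ 0    5     8   -5 ]
  [ 0  -20   -32   20 ]
R3 ← R3 − 5·R2
  [ 1  5/2  11/4  1/2 ]
  [ 0    1   8/5   -1 ]
  [ 0    0     0    0 ]
  [ 0  -20   -32   20 ]
R4 ← R4 + 20·R2
  [ 1  5/2  11/4  1/2 ]
  [ 0    1   8/5   -1 ]
  [ 0    0     0    0 ]
  [ 0    0     0    0 ]
R1 ← R1 − 5/2·R2
  [ 1  0  -5/4   3 ]
  [ 0  1   8/5  -1 ]
  [ 0  0     0   0 ]
  [ 0  0     0   0 ]
The reduced form has 2 nonzero rows.

rank = 2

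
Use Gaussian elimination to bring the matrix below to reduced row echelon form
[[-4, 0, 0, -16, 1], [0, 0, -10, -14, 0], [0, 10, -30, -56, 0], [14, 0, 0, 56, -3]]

R1 -> -1/4·R1
  [  1   0    0    4  -1/4 ]
  [  0   0  -10  -14     0 ]
  [  0  10  -30  -56     0 ]
  [ 14   0    0   56    -3 ]
R4 -> R4 − 14·R1
  [ 1   0    0    4  -1/4 ]
  [ 0   0  -10  -14     0 ]
  [ 0  10  -30  -56     0 ]
  [ 0   0    0    0   1/2 ]
R2 ↔ R3
  [ 1   0    0    4  -1/4 ]
  [ 0  10  -30  -56     0 ]
  [ 0   0  -10  -14     0 ]
  [ 0   0    0    0   1/2 ]
R2 -> 1/10·R2
  [ 1  0    0      4  -1/4 ]
  [ 0  1   -3  -28/5     0 ]
  [ 0  0  -10    -14     0 ]
  [ 0  0    0      0   1/2 ]
R3 -> -1/10·R3
  [ 1  0   0      4  -1/4 ]
  [ 0  1  -3  -28/5     0 ]
  [ 0  0   1    7/5     0 ]
  [ 0  0   0      0   1/2 ]
R4 -> 2·R4
  [ 1  0   0      4  -1/4 ]
  [ 0  1  -3  -28/5     0 ]
  [ 0  0   1    7/5     0 ]
  [ 0  0   0      0     1 ]
R1 -> R1 + 1/4·R4
  [ 1  0   0      4  0 ]
  [ 0  1  -3  -28/5  0 ]
  [ 0  0   1    7/5  0 ]
  [ 0  0   0      0  1 ]
R2 -> R2 + 3·R3
  [ 1  0  0     4  0 ]
  [ 0  1  0  -7/5  0 ]
  [ 0  0  1   7/5  0 ]
  [ 0  0  0     0  1 ]

[[1, 0, 0, 4, 0], [0, 1, 0, -7/5, 0], [0, 0, 1, 7/5, 0], [0, 0, 0, 0, 1]]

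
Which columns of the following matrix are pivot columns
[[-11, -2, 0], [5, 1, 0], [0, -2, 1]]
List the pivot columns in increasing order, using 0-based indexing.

0, 1, 2

R1 -> -1/11·R1
  [ 1  2/11  0 ]
  [ 5     1  0 ]
  [ 0    -2  1 ]
R2 -> R2 − 5·R1
  [ 1  2/11  0 ]
  [ 0  1/11  0 ]
  [ 0    -2  1 ]
R2 -> 11·R2
  [ 1  2/11  0 ]
  [ 0     1  0 ]
  [ 0    -2  1 ]
R3 -> R3 + 2·R2
  [ 1  2/11  0 ]
  [ 0     1  0 ]
  [ 0     0  1 ]
R1 -> R1 − 2/11·R2
  [ 1  0  0 ]
  [ 0  1  0 ]
  [ 0  0  1 ]
Pivot columns are the columns containing a leading 1.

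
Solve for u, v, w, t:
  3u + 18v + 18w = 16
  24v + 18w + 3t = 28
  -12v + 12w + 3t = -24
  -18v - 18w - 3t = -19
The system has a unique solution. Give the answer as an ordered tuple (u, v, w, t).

Form the augmented matrix and row-reduce:
  [ 3   18   18   0  |   16 ]
  [ 0   24   18   3  |   28 ]
  [ 0  -12   12   3  |  -24 ]
  [ 0  -18  -18  -3  |  -19 ]
Multiply R1 by 1/3.
  [ 1    6    6   0  |  16/3 ]
  [ 0   24   18   3  |    28 ]
  [ 0  -12   12   3  |   -24 ]
  [ 0  -18  -18  -3  |   -19 ]
Multiply R2 by 1/24.
  [ 1    6    6    0  |  16/3 ]
  [ 0    1  3/4  1/8  |   7/6 ]
  [ 0  -12   12    3  |   -24 ]
  [ 0  -18  -18   -3  |   -19 ]
Add 12 times R2 to R3.
  [ 1    6    6    0  |  16/3 ]
  [ 0    1  3/4  1/8  |   7/6 ]
  [ 0    0   21  9/2  |   -10 ]
  [ 0  -18  -18   -3  |   -19 ]
Add 18 times R2 to R4.
  [ 1  6     6     0  |  16/3 ]
  [ 0  1   3/4   1/8  |   7/6 ]
  [ 0  0    21   9/2  |   -10 ]
  [ 0  0  -9/2  -3/4  |     2 ]
Multiply R3 by 1/21.
  [ 1  6     6     0  |    16/3 ]
  [ 0  1   3/4   1/8  |     7/6 ]
  [ 0  0     1  3/14  |  -10/21 ]
  [ 0  0  -9/2  -3/4  |       2 ]
Add 9/2 times R3 to R4.
  [ 1  6    6     0  |    16/3 ]
  [ 0  1  3/4   1/8  |     7/6 ]
  [ 0  0    1  3/14  |  -10/21 ]
  [ 0  0    0  3/14  |    -1/7 ]
Multiply R4 by 14/3.
  [ 1  6    6     0  |    16/3 ]
  [ 0  1  3/4   1/8  |     7/6 ]
  [ 0  0    1  3/14  |  -10/21 ]
  [ 0  0    0     1  |    -2/3 ]
Subtract 3/14 times R4 from R3.
  [ 1  6    6    0  |  16/3 ]
  [ 0  1  3/4  1/8  |   7/6 ]
  [ 0  0    1    0  |  -1/3 ]
  [ 0  0    0    1  |  -2/3 ]
Subtract 1/8 times R4 from R2.
  [ 1  6    6  0  |  16/3 ]
  [ 0  1  3/4  0  |   5/4 ]
  [ 0  0    1  0  |  -1/3 ]
  [ 0  0    0  1  |  -2/3 ]
Subtract 3/4 times R3 from R2.
  [ 1  6  6  0  |  16/3 ]
  [ 0  1  0  0  |   3/2 ]
  [ 0  0  1  0  |  -1/3 ]
  [ 0  0  0  1  |  -2/3 ]
Subtract 6 times R3 from R1.
  [ 1  6  0  0  |  22/3 ]
  [ 0  1  0  0  |   3/2 ]
  [ 0  0  1  0  |  -1/3 ]
  [ 0  0  0  1  |  -2/3 ]
Subtract 6 times R2 from R1.
  [ 1  0  0  0  |  -5/3 ]
  [ 0  1  0  0  |   3/2 ]
  [ 0  0  1  0  |  -1/3 ]
  [ 0  0  0  1  |  -2/3 ]
Reading off the last column: u = -5/3, v = 3/2, w = -1/3, t = -2/3.

(-5/3, 3/2, -1/3, -2/3)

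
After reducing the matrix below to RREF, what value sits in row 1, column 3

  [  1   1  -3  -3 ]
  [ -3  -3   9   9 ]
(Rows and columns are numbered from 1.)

-3

r2 := r2 + 3·r1
  [ 1  1  -3  -3 ]
  [ 0  0   0   0 ]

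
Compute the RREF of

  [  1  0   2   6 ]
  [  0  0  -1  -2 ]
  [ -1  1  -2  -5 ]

R3 → R3 + R1
  [ 1  0   2   6 ]
  [ 0  0  -1  -2 ]
  [ 0  1   0   1 ]
R2 ↔ R3
  [ 1  0   2   6 ]
  [ 0  1   0   1 ]
  [ 0  0  -1  -2 ]
R3 → -1·R3
  [ 1  0  2  6 ]
  [ 0  1  0  1 ]
  [ 0  0  1  2 ]
R1 → R1 − 2·R3
  [ 1  0  0  2 ]
  [ 0  1  0  1 ]
  [ 0  0  1  2 ]

[[1, 0, 0, 2], [0, 1, 0, 1], [0, 0, 1, 2]]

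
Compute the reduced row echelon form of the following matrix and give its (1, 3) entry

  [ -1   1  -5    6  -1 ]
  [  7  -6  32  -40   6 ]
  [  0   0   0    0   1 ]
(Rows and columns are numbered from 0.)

r1 -> -1·r1
  [ 1  -1   5   -6  1 ]
  [ 7  -6  32  -40  6 ]
  [ 0   0   0    0  1 ]
r2 -> r2 − 7·r1
  [ 1  -1   5  -6   1 ]
  [ 0   1  -3   2  -1 ]
  [ 0   0   0   0   1 ]
r2 -> r2 + r3
  [ 1  -1   5  -6  1 ]
  [ 0   1  -3   2  0 ]
  [ 0   0   0   0  1 ]
r1 -> r1 − r3
  [ 1  -1   5  -6  0 ]
  [ 0   1  -3   2  0 ]
  [ 0   0   0   0  1 ]
r1 -> r1 + r2
  [ 1  0   2  -4  0 ]
  [ 0  1  -3   2  0 ]
  [ 0  0   0   0  1 ]

2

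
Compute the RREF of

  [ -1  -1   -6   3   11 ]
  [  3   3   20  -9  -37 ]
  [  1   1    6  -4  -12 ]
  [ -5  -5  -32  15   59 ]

[[1, 1, 0, 0, 4], [0, 0, 1, 0, -2], [0, 0, 0, 1, 1], [0, 0, 0, 0, 0]]

r1 -> -1·r1
  [  1   1    6  -3  -11 ]
  [  3   3   20  -9  -37 ]
  [  1   1    6  -4  -12 ]
  [ -5  -5  -32  15   59 ]
r2 -> r2 − 3·r1
  [  1   1    6  -3  -11 ]
  [  0   0    2   0   -4 ]
  [  1   1    6  -4  -12 ]
  [ -5  -5  -32  15   59 ]
r3 -> r3 − r1
  [  1   1    6  -3  -11 ]
  [  0   0    2   0   -4 ]
  [  0   0    0  -1   -1 ]
  [ -5  -5  -32  15   59 ]
r4 -> r4 + 5·r1
  [ 1  1   6  -3  -11 ]
  [ 0  0   2   0   -4 ]
  [ 0  0   0  -1   -1 ]
  [ 0  0  -2   0    4 ]
r2 -> 1/2·r2
  [ 1  1   6  -3  -11 ]
  [ 0  0   1   0   -2 ]
  [ 0  0   0  -1   -1 ]
  [ 0  0  -2   0    4 ]
r4 -> r4 + 2·r2
  [ 1  1  6  -3  -11 ]
  [ 0  0  1   0   -2 ]
  [ 0  0  0  -1   -1 ]
  [ 0  0  0   0    0 ]
r3 -> -1·r3
  [ 1  1  6  -3  -11 ]
  [ 0  0  1   0   -2 ]
  [ 0  0  0   1    1 ]
  [ 0  0  0   0    0 ]
r1 -> r1 + 3·r3
  [ 1  1  6  0  -8 ]
  [ 0  0  1  0  -2 ]
  [ 0  0  0  1   1 ]
  [ 0  0  0  0   0 ]
r1 -> r1 − 6·r2
  [ 1  1  0  0   4 ]
  [ 0  0  1  0  -2 ]
  [ 0  0  0  1   1 ]
  [ 0  0  0  0   0 ]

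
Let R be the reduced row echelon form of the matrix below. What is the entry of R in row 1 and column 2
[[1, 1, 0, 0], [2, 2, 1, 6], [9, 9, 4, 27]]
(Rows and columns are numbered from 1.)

R2 → R2 − 2·R1
  [ 1  1  0   0 ]
  [ 0  0  1   6 ]
  [ 9  9  4  27 ]
R3 → R3 − 9·R1
  [ 1  1  0   0 ]
  [ 0  0  1   6 ]
  [ 0  0  4  27 ]
R3 → R3 − 4·R2
  [ 1  1  0  0 ]
  [ 0  0  1  6 ]
  [ 0  0  0  3 ]
R3 → 1/3·R3
  [ 1  1  0  0 ]
  [ 0  0  1  6 ]
  [ 0  0  0  1 ]
R2 → R2 − 6·R3
  [ 1  1  0  0 ]
  [ 0  0  1  0 ]
  [ 0  0  0  1 ]

1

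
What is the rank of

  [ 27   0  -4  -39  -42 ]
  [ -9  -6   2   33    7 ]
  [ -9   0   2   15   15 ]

r1 := 1/27·r1
  [  1   0  -4/27  -13/9  -14/9 ]
  [ -9  -6      2     33      7 ]
  [ -9   0      2     15     15 ]
r2 := r2 + 9·r1
  [  1   0  -4/27  -13/9  -14/9 ]
  [  0  -6    2/3     20     -7 ]
  [ -9   0      2     15     15 ]
r3 := r3 + 9·r1
  [ 1   0  -4/27  -13/9  -14/9 ]
  [ 0  -6    2/3     20     -7 ]
  [ 0   0    2/3      2      1 ]
r2 := -1/6·r2
  [ 1  0  -4/27  -13/9  -14/9 ]
  [ 0  1   -1/9  -10/3    7/6 ]
  [ 0  0    2/3      2      1 ]
r3 := 3/2·r3
  [ 1  0  -4/27  -13/9  -14/9 ]
  [ 0  1   -1/9  -10/3    7/6 ]
  [ 0  0      1      3    3/2 ]
r2 := r2 + 1/9·r3
  [ 1  0  -4/27  -13/9  -14/9 ]
  [ 0  1      0     -3    4/3 ]
  [ 0  0      1      3    3/2 ]
r1 := r1 + 4/27·r3
  [ 1  0  0  -1  -4/3 ]
  [ 0  1  0  -3   4/3 ]
  [ 0  0  1   3   3/2 ]
The reduced form has 3 nonzero rows.

rank = 3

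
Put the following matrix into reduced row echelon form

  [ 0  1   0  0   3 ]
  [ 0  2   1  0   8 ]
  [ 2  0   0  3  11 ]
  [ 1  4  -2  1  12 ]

ρ1 ↔ ρ3
  [ 2  0   0  3  11 ]
  [ 0  2   1  0   8 ]
  [ 0  1   0  0   3 ]
  [ 1  4  -2  1  12 ]
ρ1 -> 1/2·ρ1
  [ 1  0   0  3/2  11/2 ]
  [ 0  2   1    0     8 ]
  [ 0  1   0    0     3 ]
  [ 1  4  -2    1    12 ]
ρ4 -> ρ4 − ρ1
  [ 1  0   0   3/2  11/2 ]
  [ 0  2   1     0     8 ]
  [ 0  1   0     0     3 ]
  [ 0  4  -2  -1/2  13/2 ]
ρ2 -> 1/2·ρ2
  [ 1  0    0   3/2  11/2 ]
  [ 0  1  1/2     0     4 ]
  [ 0  1    0     0     3 ]
  [ 0  4   -2  -1/2  13/2 ]
ρ3 -> ρ3 − ρ2
  [ 1  0     0   3/2  11/2 ]
  [ 0  1   1/2     0     4 ]
  [ 0  0  -1/2     0    -1 ]
  [ 0  4    -2  -1/2  13/2 ]
ρ4 -> ρ4 − 4·ρ2
  [ 1  0     0   3/2   11/2 ]
  [ 0  1   1/2     0      4 ]
  [ 0  0  -1/2     0     -1 ]
  [ 0  0    -4  -1/2  -19/2 ]
ρ3 -> -2·ρ3
  [ 1  0    0   3/2   11/2 ]
  [ 0  1  1/2     0      4 ]
  [ 0  0    1     0      2 ]
  [ 0  0   -4  -1/2  -19/2 ]
ρ4 -> ρ4 + 4·ρ3
  [ 1  0    0   3/2  11/2 ]
  [ 0  1  1/2     0     4 ]
  [ 0  0    1     0     2 ]
  [ 0  0    0  -1/2  -3/2 ]
ρ4 -> -2·ρ4
  [ 1  0    0  3/2  11/2 ]
  [ 0  1  1/2    0     4 ]
  [ 0  0    1    0     2 ]
  [ 0  0    0    1     3 ]
ρ1 -> ρ1 − 3/2·ρ4
  [ 1  0    0  0  1 ]
  [ 0  1  1/2  0  4 ]
  [ 0  0    1  0  2 ]
  [ 0  0    0  1  3 ]
ρ2 -> ρ2 − 1/2·ρ3
  [ 1  0  0  0  1 ]
  [ 0  1  0  0  3 ]
  [ 0  0  1  0  2 ]
  [ 0  0  0  1  3 ]

[[1, 0, 0, 0, 1], [0, 1, 0, 0, 3], [0, 0, 1, 0, 2], [0, 0, 0, 1, 3]]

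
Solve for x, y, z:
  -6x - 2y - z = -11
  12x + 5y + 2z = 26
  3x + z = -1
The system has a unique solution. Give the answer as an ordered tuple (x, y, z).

Form the augmented matrix and row-reduce:
  [ -6  -2  -1  |  -11 ]
  [ 12   5   2  |   26 ]
  [  3   0   1  |   -1 ]
r1 ← -1/6·r1
  [  1  1/3  1/6  |  11/6 ]
  [ 12    5    2  |    26 ]
  [  3    0    1  |    -1 ]
r2 ← r2 − 12·r1
  [ 1  1/3  1/6  |  11/6 ]
  [ 0    1    0  |     4 ]
  [ 3    0    1  |    -1 ]
r3 ← r3 − 3·r1
  [ 1  1/3  1/6  |   11/6 ]
  [ 0    1    0  |      4 ]
  [ 0   -1  1/2  |  -13/2 ]
r3 ← r3 + r2
  [ 1  1/3  1/6  |  11/6 ]
  [ 0    1    0  |     4 ]
  [ 0    0  1/2  |  -5/2 ]
r3 ← 2·r3
  [ 1  1/3  1/6  |  11/6 ]
  [ 0    1    0  |     4 ]
  [ 0    0    1  |    -5 ]
r1 ← r1 − 1/6·r3
  [ 1  1/3  0  |  8/3 ]
  [ 0    1  0  |    4 ]
  [ 0    0  1  |   -5 ]
r1 ← r1 − 1/3·r2
  [ 1  0  0  |  4/3 ]
  [ 0  1  0  |    4 ]
  [ 0  0  1  |   -5 ]
Reading off the last column: x = 4/3, y = 4, z = -5.

(4/3, 4, -5)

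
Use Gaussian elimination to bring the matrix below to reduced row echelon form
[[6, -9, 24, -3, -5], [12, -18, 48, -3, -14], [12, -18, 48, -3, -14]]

[[1, -3/2, 4, 0, -3/2], [0, 0, 0, 1, -4/3], [0, 0, 0, 0, 0]]

r1 -> 1/6·r1
r2 -> r2 − 12·r1
r3 -> r3 − 12·r1
r2 -> 1/3·r2
r3 -> r3 − 3·r2
r1 -> r1 + 1/2·r2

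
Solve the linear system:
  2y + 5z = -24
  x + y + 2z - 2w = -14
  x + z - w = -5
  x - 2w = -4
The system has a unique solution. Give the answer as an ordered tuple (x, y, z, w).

(2, -2, -4, 3)

Form the augmented matrix and row-reduce:
  [ 0  2  5   0  |  -24 ]
  [ 1  1  2  -2  |  -14 ]
  [ 1  0  1  -1  |   -5 ]
  [ 1  0  0  -2  |   -4 ]
ρ1 <-> ρ2
ρ3 := ρ3 − ρ1
ρ4 := ρ4 − ρ1
ρ2 := 1/2·ρ2
ρ3 := ρ3 + ρ2
ρ4 := ρ4 + ρ2
ρ3 := 2/3·ρ3
ρ4 := ρ4 − 1/2·ρ3
ρ4 := -3·ρ4
ρ3 := ρ3 − 2/3·ρ4
ρ1 := ρ1 + 2·ρ4
ρ2 := ρ2 − 5/2·ρ3
ρ1 := ρ1 − 2·ρ3
ρ1 := ρ1 − ρ2
Reading off the last column: x = 2, y = -2, z = -4, w = 3.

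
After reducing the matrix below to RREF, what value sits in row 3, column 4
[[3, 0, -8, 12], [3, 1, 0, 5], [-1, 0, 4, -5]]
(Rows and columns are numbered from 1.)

Multiply r1 by 1/3.
  [  1  0  -8/3   4 ]
  [  3  1     0   5 ]
  [ -1  0     4  -5 ]
Subtract 3 times r1 from r2.
  [  1  0  -8/3   4 ]
  [  0  1     8  -7 ]
  [ -1  0     4  -5 ]
Add r1 to r3.
  [ 1  0  -8/3   4 ]
  [ 0  1     8  -7 ]
  [ 0  0   4/3  -1 ]
Multiply r3 by 3/4.
  [ 1  0  -8/3     4 ]
  [ 0  1     8    -7 ]
  [ 0  0     1  -3/4 ]
Subtract 8 times r3 from r2.
  [ 1  0  -8/3     4 ]
  [ 0  1     0    -1 ]
  [ 0  0     1  -3/4 ]
Add 8/3 times r3 to r1.
  [ 1  0  0     2 ]
  [ 0  1  0    -1 ]
  [ 0  0  1  -3/4 ]

-3/4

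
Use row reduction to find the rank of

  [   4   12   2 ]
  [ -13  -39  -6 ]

rank = 2

ρ1 → 1/4·ρ1
  [   1    3  1/2 ]
  [ -13  -39   -6 ]
ρ2 → ρ2 + 13·ρ1
  [ 1  3  1/2 ]
  [ 0  0  1/2 ]
ρ2 → 2·ρ2
  [ 1  3  1/2 ]
  [ 0  0    1 ]
ρ1 → ρ1 − 1/2·ρ2
  [ 1  3  0 ]
  [ 0  0  1 ]
The reduced form has 2 nonzero rows.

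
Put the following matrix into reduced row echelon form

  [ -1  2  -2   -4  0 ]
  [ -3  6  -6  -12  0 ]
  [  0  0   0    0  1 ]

[[1, -2, 2, 4, 0], [0, 0, 0, 0, 1], [0, 0, 0, 0, 0]]

r1 := -1·r1
  [  1  -2   2    4  0 ]
  [ -3   6  -6  -12  0 ]
  [  0   0   0    0  1 ]
r2 := r2 + 3·r1
  [ 1  -2  2  4  0 ]
  [ 0   0  0  0  0 ]
  [ 0   0  0  0  1 ]
r2 <-> r3
  [ 1  -2  2  4  0 ]
  [ 0   0  0  0  1 ]
  [ 0   0  0  0  0 ]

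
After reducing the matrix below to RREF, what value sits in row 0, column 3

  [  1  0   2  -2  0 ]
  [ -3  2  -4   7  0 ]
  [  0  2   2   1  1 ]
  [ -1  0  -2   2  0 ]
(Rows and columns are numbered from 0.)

R2 := R2 + 3·R1
  [  1  0   2  -2  0 ]
  [  0  2   2   1  0 ]
  [  0  2   2   1  1 ]
  [ -1  0  -2   2  0 ]
R4 := R4 + R1
  [ 1  0  2  -2  0 ]
  [ 0  2  2   1  0 ]
  [ 0  2  2   1  1 ]
  [ 0  0  0   0  0 ]
R2 := 1/2·R2
  [ 1  0  2   -2  0 ]
  [ 0  1  1  1/2  0 ]
  [ 0  2  2    1  1 ]
  [ 0  0  0    0  0 ]
R3 := R3 − 2·R2
  [ 1  0  2   -2  0 ]
  [ 0  1  1  1/2  0 ]
  [ 0  0  0    0  1 ]
  [ 0  0  0    0  0 ]

-2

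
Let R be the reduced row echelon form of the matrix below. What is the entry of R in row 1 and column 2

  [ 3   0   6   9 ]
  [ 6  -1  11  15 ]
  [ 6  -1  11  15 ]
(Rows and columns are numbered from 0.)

1

ρ1 -> 1/3·ρ1
ρ2 -> ρ2 − 6·ρ1
ρ3 -> ρ3 − 6·ρ1
ρ2 -> -1·ρ2
ρ3 -> ρ3 + ρ2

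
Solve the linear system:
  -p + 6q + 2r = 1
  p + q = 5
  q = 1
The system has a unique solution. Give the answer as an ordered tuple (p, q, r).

Form the augmented matrix and row-reduce:
  [ -1  6  2  |  1 ]
  [  1  1  0  |  5 ]
  [  0  1  0  |  1 ]
Multiply R1 by -1.
  [ 1  -6  -2  |  -1 ]
  [ 1   1   0  |   5 ]
  [ 0   1   0  |   1 ]
Subtract R1 from R2.
  [ 1  -6  -2  |  -1 ]
  [ 0   7   2  |   6 ]
  [ 0   1   0  |   1 ]
Multiply R2 by 1/7.
  [ 1  -6   -2  |   -1 ]
  [ 0   1  2/7  |  6/7 ]
  [ 0   1    0  |    1 ]
Subtract R2 from R3.
  [ 1  -6    -2  |   -1 ]
  [ 0   1   2/7  |  6/7 ]
  [ 0   0  -2/7  |  1/7 ]
Multiply R3 by -7/2.
  [ 1  -6   -2  |    -1 ]
  [ 0   1  2/7  |   6/7 ]
  [ 0   0    1  |  -1/2 ]
Subtract 2/7 times R3 from R2.
  [ 1  -6  -2  |    -1 ]
  [ 0   1   0  |     1 ]
  [ 0   0   1  |  -1/2 ]
Add 2 times R3 to R1.
  [ 1  -6  0  |    -2 ]
  [ 0   1  0  |     1 ]
  [ 0   0  1  |  -1/2 ]
Add 6 times R2 to R1.
  [ 1  0  0  |     4 ]
  [ 0  1  0  |     1 ]
  [ 0  0  1  |  -1/2 ]
Reading off the last column: p = 4, q = 1, r = -1/2.

(4, 1, -1/2)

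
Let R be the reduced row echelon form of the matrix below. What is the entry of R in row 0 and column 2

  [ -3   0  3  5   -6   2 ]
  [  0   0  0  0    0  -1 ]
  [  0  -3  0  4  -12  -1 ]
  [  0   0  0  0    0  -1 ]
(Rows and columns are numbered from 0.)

r1 := -1/3·r1
  [ 1   0  -1  -5/3    2  -2/3 ]
  [ 0   0   0     0    0    -1 ]
  [ 0  -3   0     4  -12    -1 ]
  [ 0   0   0     0    0    -1 ]
r2 <-> r3
  [ 1   0  -1  -5/3    2  -2/3 ]
  [ 0  -3   0     4  -12    -1 ]
  [ 0   0   0     0    0    -1 ]
  [ 0   0   0     0    0    -1 ]
r2 := -1/3·r2
  [ 1  0  -1  -5/3  2  -2/3 ]
  [ 0  1   0  -4/3  4   1/3 ]
  [ 0  0   0     0  0    -1 ]
  [ 0  0   0     0  0    -1 ]
r3 := -1·r3
  [ 1  0  -1  -5/3  2  -2/3 ]
  [ 0  1   0  -4/3  4   1/3 ]
  [ 0  0   0     0  0     1 ]
  [ 0  0   0     0  0    -1 ]
r4 := r4 + r3
  [ 1  0  -1  -5/3  2  -2/3 ]
  [ 0  1   0  -4/3  4   1/3 ]
  [ 0  0   0     0  0     1 ]
  [ 0  0   0     0  0     0 ]
r2 := r2 − 1/3·r3
  [ 1  0  -1  -5/3  2  -2/3 ]
  [ 0  1   0  -4/3  4     0 ]
  [ 0  0   0     0  0     1 ]
  [ 0  0   0     0  0     0 ]
r1 := r1 + 2/3·r3
  [ 1  0  -1  -5/3  2  0 ]
  [ 0  1   0  -4/3  4  0 ]
  [ 0  0   0     0  0  1 ]
  [ 0  0   0     0  0  0 ]

-1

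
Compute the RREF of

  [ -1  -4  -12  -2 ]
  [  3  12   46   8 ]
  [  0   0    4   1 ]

[[1, 4, 0, 0], [0, 0, 1, 0], [0, 0, 0, 1]]

r1 := -1·r1
  [ 1   4  12  2 ]
  [ 3  12  46  8 ]
  [ 0   0   4  1 ]
r2 := r2 − 3·r1
  [ 1  4  12  2 ]
  [ 0  0  10  2 ]
  [ 0  0   4  1 ]
r2 := 1/10·r2
  [ 1  4  12    2 ]
  [ 0  0   1  1/5 ]
  [ 0  0   4    1 ]
r3 := r3 − 4·r2
  [ 1  4  12    2 ]
  [ 0  0   1  1/5 ]
  [ 0  0   0  1/5 ]
r3 := 5·r3
  [ 1  4  12    2 ]
  [ 0  0   1  1/5 ]
  [ 0  0   0    1 ]
r2 := r2 − 1/5·r3
  [ 1  4  12  2 ]
  [ 0  0   1  0 ]
  [ 0  0   0  1 ]
r1 := r1 − 2·r3
  [ 1  4  12  0 ]
  [ 0  0   1  0 ]
  [ 0  0   0  1 ]
r1 := r1 − 12·r2
  [ 1  4  0  0 ]
  [ 0  0  1  0 ]
  [ 0  0  0  1 ]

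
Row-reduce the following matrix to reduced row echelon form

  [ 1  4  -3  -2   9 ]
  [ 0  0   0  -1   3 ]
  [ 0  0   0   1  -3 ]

r2 ← -1·r2
  [ 1  4  -3  -2   9 ]
  [ 0  0   0   1  -3 ]
  [ 0  0   0   1  -3 ]
r3 ← r3 − r2
  [ 1  4  -3  -2   9 ]
  [ 0  0   0   1  -3 ]
  [ 0  0   0   0   0 ]
r1 ← r1 + 2·r2
  [ 1  4  -3  0   3 ]
  [ 0  0   0  1  -3 ]
  [ 0  0   0  0   0 ]

[[1, 4, -3, 0, 3], [0, 0, 0, 1, -3], [0, 0, 0, 0, 0]]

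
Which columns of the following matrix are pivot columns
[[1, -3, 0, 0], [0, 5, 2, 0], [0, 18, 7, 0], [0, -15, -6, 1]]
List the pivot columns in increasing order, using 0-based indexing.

0, 1, 2, 3

r2 := 1/5·r2
r3 := r3 − 18·r2
r4 := r4 + 15·r2
r3 := -5·r3
r2 := r2 − 2/5·r3
r1 := r1 + 3·r2
Pivot columns are the columns containing a leading 1.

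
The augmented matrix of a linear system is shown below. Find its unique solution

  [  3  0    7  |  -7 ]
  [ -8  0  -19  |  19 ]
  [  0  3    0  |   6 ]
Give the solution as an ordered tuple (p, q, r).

(0, 2, -1)

R1 := 1/3·R1
  [  1  0  7/3  |  -7/3 ]
  [ -8  0  -19  |    19 ]
  [  0  3    0  |     6 ]
R2 := R2 + 8·R1
  [ 1  0   7/3  |  -7/3 ]
  [ 0  0  -1/3  |   1/3 ]
  [ 0  3     0  |     6 ]
R2 <=> R3
  [ 1  0   7/3  |  -7/3 ]
  [ 0  3     0  |     6 ]
  [ 0  0  -1/3  |   1/3 ]
R2 := 1/3·R2
  [ 1  0   7/3  |  -7/3 ]
  [ 0  1     0  |     2 ]
  [ 0  0  -1/3  |   1/3 ]
R3 := -3·R3
  [ 1  0  7/3  |  -7/3 ]
  [ 0  1    0  |     2 ]
  [ 0  0    1  |    -1 ]
R1 := R1 − 7/3·R3
  [ 1  0  0  |   0 ]
  [ 0  1  0  |   2 ]
  [ 0  0  1  |  -1 ]
Reading off the last column: p = 0, q = 2, r = -1.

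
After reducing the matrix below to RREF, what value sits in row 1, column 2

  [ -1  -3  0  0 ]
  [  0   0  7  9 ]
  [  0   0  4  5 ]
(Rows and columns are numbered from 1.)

ρ1 -> -1·ρ1
  [ 1  3  0  0 ]
  [ 0  0  7  9 ]
  [ 0  0  4  5 ]
ρ2 -> 1/7·ρ2
  [ 1  3  0    0 ]
  [ 0  0  1  9/7 ]
  [ 0  0  4    5 ]
ρ3 -> ρ3 − 4·ρ2
  [ 1  3  0     0 ]
  [ 0  0  1   9/7 ]
  [ 0  0  0  -1/7 ]
ρ3 -> -7·ρ3
  [ 1  3  0    0 ]
  [ 0  0  1  9/7 ]
  [ 0  0  0    1 ]
ρ2 -> ρ2 − 9/7·ρ3
  [ 1  3  0  0 ]
  [ 0  0  1  0 ]
  [ 0  0  0  1 ]

3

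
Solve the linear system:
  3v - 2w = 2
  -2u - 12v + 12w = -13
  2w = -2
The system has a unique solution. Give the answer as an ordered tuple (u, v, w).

Form the augmented matrix and row-reduce:
  [  0    3  -2  |    2 ]
  [ -2  -12  12  |  -13 ]
  [  0    0   2  |   -2 ]
R1 <-> R2
  [ -2  -12  12  |  -13 ]
  [  0    3  -2  |    2 ]
  [  0    0   2  |   -2 ]
R1 := -1/2·R1
  [ 1  6  -6  |  13/2 ]
  [ 0  3  -2  |     2 ]
  [ 0  0   2  |    -2 ]
R2 := 1/3·R2
  [ 1  6    -6  |  13/2 ]
  [ 0  1  -2/3  |   2/3 ]
  [ 0  0     2  |    -2 ]
R3 := 1/2·R3
  [ 1  6    -6  |  13/2 ]
  [ 0  1  -2/3  |   2/3 ]
  [ 0  0     1  |    -1 ]
R2 := R2 + 2/3·R3
  [ 1  6  -6  |  13/2 ]
  [ 0  1   0  |     0 ]
  [ 0  0   1  |    -1 ]
R1 := R1 + 6·R3
  [ 1  6  0  |  1/2 ]
  [ 0  1  0  |    0 ]
  [ 0  0  1  |   -1 ]
R1 := R1 − 6·R2
  [ 1  0  0  |  1/2 ]
  [ 0  1  0  |    0 ]
  [ 0  0  1  |   -1 ]
Reading off the last column: u = 1/2, v = 0, w = -1.

(1/2, 0, -1)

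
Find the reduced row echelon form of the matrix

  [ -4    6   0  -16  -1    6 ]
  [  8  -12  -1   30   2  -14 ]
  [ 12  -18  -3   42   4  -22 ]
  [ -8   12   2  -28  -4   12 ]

r1 -> -1/4·r1
  [  1  -3/2   0    4  1/4  -3/2 ]
  [  8   -12  -1   30    2   -14 ]
  [ 12   -18  -3   42    4   -22 ]
  [ -8    12   2  -28   -4    12 ]
r2 -> r2 − 8·r1
  [  1  -3/2   0    4  1/4  -3/2 ]
  [  0     0  -1   -2    0    -2 ]
  [ 12   -18  -3   42    4   -22 ]
  [ -8    12   2  -28   -4    12 ]
r3 -> r3 − 12·r1
  [  1  -3/2   0    4  1/4  -3/2 ]
  [  0     0  -1   -2    0    -2 ]
  [  0     0  -3   -6    1    -4 ]
  [ -8    12   2  -28   -4    12 ]
r4 -> r4 + 8·r1
  [ 1  -3/2   0   4  1/4  -3/2 ]
  [ 0     0  -1  -2    0    -2 ]
  [ 0     0  -3  -6    1    -4 ]
  [ 0     0   2   4   -2     0 ]
r2 -> -1·r2
  [ 1  -3/2   0   4  1/4  -3/2 ]
  [ 0     0   1   2    0     2 ]
  [ 0     0  -3  -6    1    -4 ]
  [ 0     0   2   4   -2     0 ]
r3 -> r3 + 3·r2
  [ 1  -3/2  0  4  1/4  -3/2 ]
  [ 0     0  1  2    0     2 ]
  [ 0     0  0  0    1     2 ]
  [ 0     0  2  4   -2     0 ]
r4 -> r4 − 2·r2
  [ 1  -3/2  0  4  1/4  -3/2 ]
  [ 0     0  1  2    0     2 ]
  [ 0     0  0  0    1     2 ]
  [ 0     0  0  0   -2    -4 ]
r4 -> r4 + 2·r3
  [ 1  -3/2  0  4  1/4  -3/2 ]
  [ 0     0  1  2    0     2 ]
  [ 0     0  0  0    1     2 ]
  [ 0     0  0  0    0     0 ]
r1 -> r1 − 1/4·r3
  [ 1  -3/2  0  4  0  -2 ]
  [ 0     0  1  2  0   2 ]
  [ 0     0  0  0  1   2 ]
  [ 0     0  0  0  0   0 ]

[[1, -3/2, 0, 4, 0, -2], [0, 0, 1, 2, 0, 2], [0, 0, 0, 0, 1, 2], [0, 0, 0, 0, 0, 0]]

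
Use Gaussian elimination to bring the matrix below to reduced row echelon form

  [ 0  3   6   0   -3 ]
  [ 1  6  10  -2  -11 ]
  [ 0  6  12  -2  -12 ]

[[1, 0, -2, 0, 1], [0, 1, 2, 0, -1], [0, 0, 0, 1, 3]]

Swap ρ1 and ρ2.
  [ 1  6  10  -2  -11 ]
  [ 0  3   6   0   -3 ]
  [ 0  6  12  -2  -12 ]
Multiply ρ2 by 1/3.
  [ 1  6  10  -2  -11 ]
  [ 0  1   2   0   -1 ]
  [ 0  6  12  -2  -12 ]
Subtract 6 times ρ2 from ρ3.
  [ 1  6  10  -2  -11 ]
  [ 0  1   2   0   -1 ]
  [ 0  0   0  -2   -6 ]
Multiply ρ3 by -1/2.
  [ 1  6  10  -2  -11 ]
  [ 0  1   2   0   -1 ]
  [ 0  0   0   1    3 ]
Add 2 times ρ3 to ρ1.
  [ 1  6  10  0  -5 ]
  [ 0  1   2  0  -1 ]
  [ 0  0   0  1   3 ]
Subtract 6 times ρ2 from ρ1.
  [ 1  0  -2  0   1 ]
  [ 0  1   2  0  -1 ]
  [ 0  0   0  1   3 ]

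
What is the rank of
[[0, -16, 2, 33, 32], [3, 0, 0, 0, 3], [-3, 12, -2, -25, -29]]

rank = 3

R1 ↔ R2
  [  3    0   0    0    3 ]
  [  0  -16   2   33   32 ]
  [ -3   12  -2  -25  -29 ]
R1 ← 1/3·R1
  [  1    0   0    0    1 ]
  [  0  -16   2   33   32 ]
  [ -3   12  -2  -25  -29 ]
R3 ← R3 + 3·R1
  [ 1    0   0    0    1 ]
  [ 0  -16   2   33   32 ]
  [ 0   12  -2  -25  -26 ]
R2 ← -1/16·R2
  [ 1   0     0       0    1 ]
  [ 0   1  -1/8  -33/16   -2 ]
  [ 0  12    -2     -25  -26 ]
R3 ← R3 − 12·R2
  [ 1  0     0       0   1 ]
  [ 0  1  -1/8  -33/16  -2 ]
  [ 0  0  -1/2    -1/4  -2 ]
R3 ← -2·R3
  [ 1  0     0       0   1 ]
  [ 0  1  -1/8  -33/16  -2 ]
  [ 0  0     1     1/2   4 ]
R2 ← R2 + 1/8·R3
  [ 1  0  0    0     1 ]
  [ 0  1  0   -2  -3/2 ]
  [ 0  0  1  1/2     4 ]
The reduced form has 3 nonzero rows.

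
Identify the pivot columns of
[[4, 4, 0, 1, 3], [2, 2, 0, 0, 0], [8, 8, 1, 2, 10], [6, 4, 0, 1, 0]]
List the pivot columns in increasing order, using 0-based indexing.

R1 → 1/4·R1
  [ 1  1  0  1/4  3/4 ]
  [ 2  2  0    0    0 ]
  [ 8  8  1    2   10 ]
  [ 6  4  0    1    0 ]
R2 → R2 − 2·R1
  [ 1  1  0   1/4   3/4 ]
  [ 0  0  0  -1/2  -3/2 ]
  [ 8  8  1     2    10 ]
  [ 6  4  0     1     0 ]
R3 → R3 − 8·R1
  [ 1  1  0   1/4   3/4 ]
  [ 0  0  0  -1/2  -3/2 ]
  [ 0  0  1     0     4 ]
  [ 6  4  0     1     0 ]
R4 → R4 − 6·R1
  [ 1   1  0   1/4   3/4 ]
  [ 0   0  0  -1/2  -3/2 ]
  [ 0   0  1     0     4 ]
  [ 0  -2  0  -1/2  -9/2 ]
R2 <-> R4
  [ 1   1  0   1/4   3/4 ]
  [ 0  -2  0  -1/2  -9/2 ]
  [ 0   0  1     0     4 ]
  [ 0   0  0  -1/2  -3/2 ]
R2 → -1/2·R2
  [ 1  1  0   1/4   3/4 ]
  [ 0  1  0   1/4   9/4 ]
  [ 0  0  1     0     4 ]
  [ 0  0  0  -1/2  -3/2 ]
R4 → -2·R4
  [ 1  1  0  1/4  3/4 ]
  [ 0  1  0  1/4  9/4 ]
  [ 0  0  1    0    4 ]
  [ 0  0  0    1    3 ]
R2 → R2 − 1/4·R4
  [ 1  1  0  1/4  3/4 ]
  [ 0  1  0    0  3/2 ]
  [ 0  0  1    0    4 ]
  [ 0  0  0    1    3 ]
R1 → R1 − 1/4·R4
  [ 1  1  0  0    0 ]
  [ 0  1  0  0  3/2 ]
  [ 0  0  1  0    4 ]
  [ 0  0  0  1    3 ]
R1 → R1 − R2
  [ 1  0  0  0  -3/2 ]
  [ 0  1  0  0   3/2 ]
  [ 0  0  1  0     4 ]
  [ 0  0  0  1     3 ]
Pivot columns are the columns containing a leading 1.

0, 1, 2, 3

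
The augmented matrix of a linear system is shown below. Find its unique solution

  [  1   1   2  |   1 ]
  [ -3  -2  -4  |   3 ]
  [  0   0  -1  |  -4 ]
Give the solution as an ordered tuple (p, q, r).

(-5, -2, 4)

r2 ← r2 + 3·r1
  [ 1  1   2  |   1 ]
  [ 0  1   2  |   6 ]
  [ 0  0  -1  |  -4 ]
r3 ← -1·r3
  [ 1  1  2  |  1 ]
  [ 0  1  2  |  6 ]
  [ 0  0  1  |  4 ]
r2 ← r2 − 2·r3
  [ 1  1  2  |   1 ]
  [ 0  1  0  |  -2 ]
  [ 0  0  1  |   4 ]
r1 ← r1 − 2·r3
  [ 1  1  0  |  -7 ]
  [ 0  1  0  |  -2 ]
  [ 0  0  1  |   4 ]
r1 ← r1 − r2
  [ 1  0  0  |  -5 ]
  [ 0  1  0  |  -2 ]
  [ 0  0  1  |   4 ]
Reading off the last column: p = -5, q = -2, r = 4.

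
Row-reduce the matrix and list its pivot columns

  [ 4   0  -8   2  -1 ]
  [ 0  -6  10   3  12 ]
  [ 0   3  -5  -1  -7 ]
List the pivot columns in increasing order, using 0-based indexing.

r1 ← 1/4·r1
  [ 1   0  -2  1/2  -1/4 ]
  [ 0  -6  10    3    12 ]
  [ 0   3  -5   -1    -7 ]
r2 ← -1/6·r2
  [ 1  0    -2   1/2  -1/4 ]
  [ 0  1  -5/3  -1/2    -2 ]
  [ 0  3    -5    -1    -7 ]
r3 ← r3 − 3·r2
  [ 1  0    -2   1/2  -1/4 ]
  [ 0  1  -5/3  -1/2    -2 ]
  [ 0  0     0   1/2    -1 ]
r3 ← 2·r3
  [ 1  0    -2   1/2  -1/4 ]
  [ 0  1  -5/3  -1/2    -2 ]
  [ 0  0     0     1    -2 ]
r2 ← r2 + 1/2·r3
  [ 1  0    -2  1/2  -1/4 ]
  [ 0  1  -5/3    0    -3 ]
  [ 0  0     0    1    -2 ]
r1 ← r1 − 1/2·r3
  [ 1  0    -2  0  3/4 ]
  [ 0  1  -5/3  0   -3 ]
  [ 0  0     0  1   -2 ]
Pivot columns are the columns containing a leading 1.

0, 1, 3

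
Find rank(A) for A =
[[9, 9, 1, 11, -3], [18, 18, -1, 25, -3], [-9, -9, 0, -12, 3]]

rank = 3

Multiply R1 by 1/9.
Subtract 18 times R1 from R2.
Add 9 times R1 to R3.
Multiply R2 by -1/3.
Subtract R2 from R3.
Add R3 to R2.
Add 1/3 times R3 to R1.
Subtract 1/9 times R2 from R1.
The reduced form has 3 nonzero rows.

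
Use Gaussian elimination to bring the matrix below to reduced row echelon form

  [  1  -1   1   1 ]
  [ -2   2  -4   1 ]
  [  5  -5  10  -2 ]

[[1, -1, 0, 0], [0, 0, 1, 0], [0, 0, 0, 1]]

R2 ← R2 + 2·R1
  [ 1  -1   1   1 ]
  [ 0   0  -2   3 ]
  [ 5  -5  10  -2 ]
R3 ← R3 − 5·R1
  [ 1  -1   1   1 ]
  [ 0   0  -2   3 ]
  [ 0   0   5  -7 ]
R2 ← -1/2·R2
  [ 1  -1  1     1 ]
  [ 0   0  1  -3/2 ]
  [ 0   0  5    -7 ]
R3 ← R3 − 5·R2
  [ 1  -1  1     1 ]
  [ 0   0  1  -3/2 ]
  [ 0   0  0   1/2 ]
R3 ← 2·R3
  [ 1  -1  1     1 ]
  [ 0   0  1  -3/2 ]
  [ 0   0  0     1 ]
R2 ← R2 + 3/2·R3
  [ 1  -1  1  1 ]
  [ 0   0  1  0 ]
  [ 0   0  0  1 ]
R1 ← R1 − R3
  [ 1  -1  1  0 ]
  [ 0   0  1  0 ]
  [ 0   0  0  1 ]
R1 ← R1 − R2
  [ 1  -1  0  0 ]
  [ 0   0  1  0 ]
  [ 0   0  0  1 ]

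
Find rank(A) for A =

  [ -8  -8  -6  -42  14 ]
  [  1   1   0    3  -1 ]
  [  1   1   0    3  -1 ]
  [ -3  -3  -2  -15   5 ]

r1 -> -1/8·r1
  [  1   1  3/4  21/4  -7/4 ]
  [  1   1    0     3    -1 ]
  [  1   1    0     3    -1 ]
  [ -3  -3   -2   -15     5 ]
r2 -> r2 − r1
  [  1   1   3/4  21/4  -7/4 ]
  [  0   0  -3/4  -9/4   3/4 ]
  [  1   1     0     3    -1 ]
  [ -3  -3    -2   -15     5 ]
r3 -> r3 − r1
  [  1   1   3/4  21/4  -7/4 ]
  [  0   0  -3/4  -9/4   3/4 ]
  [  0   0  -3/4  -9/4   3/4 ]
  [ -3  -3    -2   -15     5 ]
r4 -> r4 + 3·r1
  [ 1  1   3/4  21/4  -7/4 ]
  [ 0  0  -3/4  -9/4   3/4 ]
  [ 0  0  -3/4  -9/4   3/4 ]
  [ 0  0   1/4   3/4  -1/4 ]
r2 -> -4/3·r2
  [ 1  1   3/4  21/4  -7/4 ]
  [ 0  0     1     3    -1 ]
  [ 0  0  -3/4  -9/4   3/4 ]
  [ 0  0   1/4   3/4  -1/4 ]
r3 -> r3 + 3/4·r2
  [ 1  1  3/4  21/4  -7/4 ]
  [ 0  0    1     3    -1 ]
  [ 0  0    0     0     0 ]
  [ 0  0  1/4   3/4  -1/4 ]
r4 -> r4 − 1/4·r2
  [ 1  1  3/4  21/4  -7/4 ]
  [ 0  0    1     3    -1 ]
  [ 0  0    0     0     0 ]
  [ 0  0    0     0     0 ]
r1 -> r1 − 3/4·r2
  [ 1  1  0  3  -1 ]
  [ 0  0  1  3  -1 ]
  [ 0  0  0  0   0 ]
  [ 0  0  0  0   0 ]
The reduced form has 2 nonzero rows.

rank = 2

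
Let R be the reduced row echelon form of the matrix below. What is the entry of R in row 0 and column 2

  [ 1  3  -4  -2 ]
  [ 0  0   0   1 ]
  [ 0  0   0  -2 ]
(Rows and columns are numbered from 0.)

R3 ← R3 + 2·R2
  [ 1  3  -4  -2 ]
  [ 0  0   0   1 ]
  [ 0  0   0   0 ]
R1 ← R1 + 2·R2
  [ 1  3  -4  0 ]
  [ 0  0   0  1 ]
  [ 0  0   0  0 ]

-4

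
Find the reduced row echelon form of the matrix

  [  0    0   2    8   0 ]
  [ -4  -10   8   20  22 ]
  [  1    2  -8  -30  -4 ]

[[1, 0, 0, -2, 2], [0, 1, 0, 2, -3], [0, 0, 1, 4, 0]]

ρ1 <-> ρ2
  [ -4  -10   8   20  22 ]
  [  0    0   2    8   0 ]
  [  1    2  -8  -30  -4 ]
ρ1 → -1/4·ρ1
  [ 1  5/2  -2   -5  -11/2 ]
  [ 0    0   2    8      0 ]
  [ 1    2  -8  -30     -4 ]
ρ3 → ρ3 − ρ1
  [ 1   5/2  -2   -5  -11/2 ]
  [ 0     0   2    8      0 ]
  [ 0  -1/2  -6  -25    3/2 ]
ρ2 <-> ρ3
  [ 1   5/2  -2   -5  -11/2 ]
  [ 0  -1/2  -6  -25    3/2 ]
  [ 0     0   2    8      0 ]
ρ2 → -2·ρ2
  [ 1  5/2  -2  -5  -11/2 ]
  [ 0    1  12  50     -3 ]
  [ 0    0   2   8      0 ]
ρ3 → 1/2·ρ3
  [ 1  5/2  -2  -5  -11/2 ]
  [ 0    1  12  50     -3 ]
  [ 0    0   1   4      0 ]
ρ2 → ρ2 − 12·ρ3
  [ 1  5/2  -2  -5  -11/2 ]
  [ 0    1   0   2     -3 ]
  [ 0    0   1   4      0 ]
ρ1 → ρ1 + 2·ρ3
  [ 1  5/2  0  3  -11/2 ]
  [ 0    1  0  2     -3 ]
  [ 0    0  1  4      0 ]
ρ1 → ρ1 − 5/2·ρ2
  [ 1  0  0  -2   2 ]
  [ 0  1  0   2  -3 ]
  [ 0  0  1   4   0 ]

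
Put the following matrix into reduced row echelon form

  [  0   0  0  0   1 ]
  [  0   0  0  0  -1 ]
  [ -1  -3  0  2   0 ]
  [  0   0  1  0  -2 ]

R1 <-> R3
  [ -1  -3  0  2   0 ]
  [  0   0  0  0  -1 ]
  [  0   0  0  0   1 ]
  [  0   0  1  0  -2 ]
R1 → -1·R1
  [ 1  3  0  -2   0 ]
  [ 0  0  0   0  -1 ]
  [ 0  0  0   0   1 ]
  [ 0  0  1   0  -2 ]
R2 <-> R4
  [ 1  3  0  -2   0 ]
  [ 0  0  1   0  -2 ]
  [ 0  0  0   0   1 ]
  [ 0  0  0   0  -1 ]
R4 → R4 + R3
  [ 1  3  0  -2   0 ]
  [ 0  0  1   0  -2 ]
  [ 0  0  0   0   1 ]
  [ 0  0  0   0   0 ]
R2 → R2 + 2·R3
  [ 1  3  0  -2  0 ]
  [ 0  0  1   0  0 ]
  [ 0  0  0   0  1 ]
  [ 0  0  0   0  0 ]

[[1, 3, 0, -2, 0], [0, 0, 1, 0, 0], [0, 0, 0, 0, 1], [0, 0, 0, 0, 0]]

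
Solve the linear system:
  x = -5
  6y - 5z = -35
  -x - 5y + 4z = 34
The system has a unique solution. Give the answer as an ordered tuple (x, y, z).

(-5, -5, 1)

Form the augmented matrix and row-reduce:
  [  1   0   0  |   -5 ]
  [  0   6  -5  |  -35 ]
  [ -1  -5   4  |   34 ]
ρ3 := ρ3 + ρ1
ρ2 := 1/6·ρ2
ρ3 := ρ3 + 5·ρ2
ρ3 := -6·ρ3
ρ2 := ρ2 + 5/6·ρ3
Reading off the last column: x = -5, y = -5, z = 1.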